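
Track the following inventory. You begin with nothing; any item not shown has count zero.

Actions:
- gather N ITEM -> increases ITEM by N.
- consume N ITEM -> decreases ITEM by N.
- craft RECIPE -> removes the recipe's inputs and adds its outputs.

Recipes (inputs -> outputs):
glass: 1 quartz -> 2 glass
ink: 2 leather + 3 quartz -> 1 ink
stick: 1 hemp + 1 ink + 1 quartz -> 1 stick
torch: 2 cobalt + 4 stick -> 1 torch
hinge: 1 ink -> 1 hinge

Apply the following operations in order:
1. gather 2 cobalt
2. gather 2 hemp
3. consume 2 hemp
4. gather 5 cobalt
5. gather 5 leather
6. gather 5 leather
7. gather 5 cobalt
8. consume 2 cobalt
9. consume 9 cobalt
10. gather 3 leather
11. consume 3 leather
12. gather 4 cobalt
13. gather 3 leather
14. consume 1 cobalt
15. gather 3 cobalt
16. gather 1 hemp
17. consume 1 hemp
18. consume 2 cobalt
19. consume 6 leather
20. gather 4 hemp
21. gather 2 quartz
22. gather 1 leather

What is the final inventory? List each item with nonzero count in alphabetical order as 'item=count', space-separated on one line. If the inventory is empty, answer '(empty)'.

After 1 (gather 2 cobalt): cobalt=2
After 2 (gather 2 hemp): cobalt=2 hemp=2
After 3 (consume 2 hemp): cobalt=2
After 4 (gather 5 cobalt): cobalt=7
After 5 (gather 5 leather): cobalt=7 leather=5
After 6 (gather 5 leather): cobalt=7 leather=10
After 7 (gather 5 cobalt): cobalt=12 leather=10
After 8 (consume 2 cobalt): cobalt=10 leather=10
After 9 (consume 9 cobalt): cobalt=1 leather=10
After 10 (gather 3 leather): cobalt=1 leather=13
After 11 (consume 3 leather): cobalt=1 leather=10
After 12 (gather 4 cobalt): cobalt=5 leather=10
After 13 (gather 3 leather): cobalt=5 leather=13
After 14 (consume 1 cobalt): cobalt=4 leather=13
After 15 (gather 3 cobalt): cobalt=7 leather=13
After 16 (gather 1 hemp): cobalt=7 hemp=1 leather=13
After 17 (consume 1 hemp): cobalt=7 leather=13
After 18 (consume 2 cobalt): cobalt=5 leather=13
After 19 (consume 6 leather): cobalt=5 leather=7
After 20 (gather 4 hemp): cobalt=5 hemp=4 leather=7
After 21 (gather 2 quartz): cobalt=5 hemp=4 leather=7 quartz=2
After 22 (gather 1 leather): cobalt=5 hemp=4 leather=8 quartz=2

Answer: cobalt=5 hemp=4 leather=8 quartz=2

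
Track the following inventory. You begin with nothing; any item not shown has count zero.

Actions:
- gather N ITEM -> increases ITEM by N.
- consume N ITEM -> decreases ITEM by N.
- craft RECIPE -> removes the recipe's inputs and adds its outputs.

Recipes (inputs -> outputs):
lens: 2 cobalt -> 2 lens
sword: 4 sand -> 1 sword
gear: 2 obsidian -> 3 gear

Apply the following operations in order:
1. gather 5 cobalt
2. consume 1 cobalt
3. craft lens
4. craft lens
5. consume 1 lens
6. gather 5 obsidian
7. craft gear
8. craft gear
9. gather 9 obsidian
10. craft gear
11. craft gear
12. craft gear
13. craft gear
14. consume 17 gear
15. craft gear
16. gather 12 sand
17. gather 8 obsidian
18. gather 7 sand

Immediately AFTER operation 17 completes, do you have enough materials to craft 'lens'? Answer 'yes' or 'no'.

Answer: no

Derivation:
After 1 (gather 5 cobalt): cobalt=5
After 2 (consume 1 cobalt): cobalt=4
After 3 (craft lens): cobalt=2 lens=2
After 4 (craft lens): lens=4
After 5 (consume 1 lens): lens=3
After 6 (gather 5 obsidian): lens=3 obsidian=5
After 7 (craft gear): gear=3 lens=3 obsidian=3
After 8 (craft gear): gear=6 lens=3 obsidian=1
After 9 (gather 9 obsidian): gear=6 lens=3 obsidian=10
After 10 (craft gear): gear=9 lens=3 obsidian=8
After 11 (craft gear): gear=12 lens=3 obsidian=6
After 12 (craft gear): gear=15 lens=3 obsidian=4
After 13 (craft gear): gear=18 lens=3 obsidian=2
After 14 (consume 17 gear): gear=1 lens=3 obsidian=2
After 15 (craft gear): gear=4 lens=3
After 16 (gather 12 sand): gear=4 lens=3 sand=12
After 17 (gather 8 obsidian): gear=4 lens=3 obsidian=8 sand=12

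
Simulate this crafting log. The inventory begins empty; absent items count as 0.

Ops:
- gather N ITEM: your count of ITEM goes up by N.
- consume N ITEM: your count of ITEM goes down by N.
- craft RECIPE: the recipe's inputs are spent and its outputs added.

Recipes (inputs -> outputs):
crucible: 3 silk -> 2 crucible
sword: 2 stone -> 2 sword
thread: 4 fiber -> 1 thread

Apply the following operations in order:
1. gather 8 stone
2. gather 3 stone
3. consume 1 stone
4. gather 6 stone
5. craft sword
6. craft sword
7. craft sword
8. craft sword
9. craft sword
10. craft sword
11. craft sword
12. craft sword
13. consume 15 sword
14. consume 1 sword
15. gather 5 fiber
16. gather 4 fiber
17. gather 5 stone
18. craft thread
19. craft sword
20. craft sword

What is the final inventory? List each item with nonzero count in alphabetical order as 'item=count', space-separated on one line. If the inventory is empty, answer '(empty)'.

After 1 (gather 8 stone): stone=8
After 2 (gather 3 stone): stone=11
After 3 (consume 1 stone): stone=10
After 4 (gather 6 stone): stone=16
After 5 (craft sword): stone=14 sword=2
After 6 (craft sword): stone=12 sword=4
After 7 (craft sword): stone=10 sword=6
After 8 (craft sword): stone=8 sword=8
After 9 (craft sword): stone=6 sword=10
After 10 (craft sword): stone=4 sword=12
After 11 (craft sword): stone=2 sword=14
After 12 (craft sword): sword=16
After 13 (consume 15 sword): sword=1
After 14 (consume 1 sword): (empty)
After 15 (gather 5 fiber): fiber=5
After 16 (gather 4 fiber): fiber=9
After 17 (gather 5 stone): fiber=9 stone=5
After 18 (craft thread): fiber=5 stone=5 thread=1
After 19 (craft sword): fiber=5 stone=3 sword=2 thread=1
After 20 (craft sword): fiber=5 stone=1 sword=4 thread=1

Answer: fiber=5 stone=1 sword=4 thread=1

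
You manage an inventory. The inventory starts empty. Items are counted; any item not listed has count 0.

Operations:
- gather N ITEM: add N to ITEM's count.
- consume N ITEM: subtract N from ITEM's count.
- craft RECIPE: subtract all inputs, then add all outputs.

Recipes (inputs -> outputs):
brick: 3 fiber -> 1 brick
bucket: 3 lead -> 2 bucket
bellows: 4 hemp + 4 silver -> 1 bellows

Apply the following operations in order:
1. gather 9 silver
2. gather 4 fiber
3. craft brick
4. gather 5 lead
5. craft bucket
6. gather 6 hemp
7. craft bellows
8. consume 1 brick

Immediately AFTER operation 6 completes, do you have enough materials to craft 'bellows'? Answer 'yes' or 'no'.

After 1 (gather 9 silver): silver=9
After 2 (gather 4 fiber): fiber=4 silver=9
After 3 (craft brick): brick=1 fiber=1 silver=9
After 4 (gather 5 lead): brick=1 fiber=1 lead=5 silver=9
After 5 (craft bucket): brick=1 bucket=2 fiber=1 lead=2 silver=9
After 6 (gather 6 hemp): brick=1 bucket=2 fiber=1 hemp=6 lead=2 silver=9

Answer: yes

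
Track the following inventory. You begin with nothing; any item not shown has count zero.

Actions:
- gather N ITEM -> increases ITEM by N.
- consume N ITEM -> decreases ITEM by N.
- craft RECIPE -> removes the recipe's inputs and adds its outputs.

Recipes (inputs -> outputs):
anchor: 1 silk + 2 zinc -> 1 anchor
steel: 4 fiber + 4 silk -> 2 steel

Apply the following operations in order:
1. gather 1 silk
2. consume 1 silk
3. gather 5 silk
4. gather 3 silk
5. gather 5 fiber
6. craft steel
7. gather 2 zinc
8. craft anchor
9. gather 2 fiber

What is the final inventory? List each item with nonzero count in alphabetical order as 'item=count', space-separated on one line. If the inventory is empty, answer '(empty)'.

After 1 (gather 1 silk): silk=1
After 2 (consume 1 silk): (empty)
After 3 (gather 5 silk): silk=5
After 4 (gather 3 silk): silk=8
After 5 (gather 5 fiber): fiber=5 silk=8
After 6 (craft steel): fiber=1 silk=4 steel=2
After 7 (gather 2 zinc): fiber=1 silk=4 steel=2 zinc=2
After 8 (craft anchor): anchor=1 fiber=1 silk=3 steel=2
After 9 (gather 2 fiber): anchor=1 fiber=3 silk=3 steel=2

Answer: anchor=1 fiber=3 silk=3 steel=2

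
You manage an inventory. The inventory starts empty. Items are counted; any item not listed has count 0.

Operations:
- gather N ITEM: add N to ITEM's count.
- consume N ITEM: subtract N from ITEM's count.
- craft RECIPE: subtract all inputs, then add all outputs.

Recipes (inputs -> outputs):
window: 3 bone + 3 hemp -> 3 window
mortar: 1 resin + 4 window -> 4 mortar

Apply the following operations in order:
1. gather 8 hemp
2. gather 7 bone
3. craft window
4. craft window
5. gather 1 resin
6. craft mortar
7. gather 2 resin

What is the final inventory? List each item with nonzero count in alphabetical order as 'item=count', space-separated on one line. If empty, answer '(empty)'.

Answer: bone=1 hemp=2 mortar=4 resin=2 window=2

Derivation:
After 1 (gather 8 hemp): hemp=8
After 2 (gather 7 bone): bone=7 hemp=8
After 3 (craft window): bone=4 hemp=5 window=3
After 4 (craft window): bone=1 hemp=2 window=6
After 5 (gather 1 resin): bone=1 hemp=2 resin=1 window=6
After 6 (craft mortar): bone=1 hemp=2 mortar=4 window=2
After 7 (gather 2 resin): bone=1 hemp=2 mortar=4 resin=2 window=2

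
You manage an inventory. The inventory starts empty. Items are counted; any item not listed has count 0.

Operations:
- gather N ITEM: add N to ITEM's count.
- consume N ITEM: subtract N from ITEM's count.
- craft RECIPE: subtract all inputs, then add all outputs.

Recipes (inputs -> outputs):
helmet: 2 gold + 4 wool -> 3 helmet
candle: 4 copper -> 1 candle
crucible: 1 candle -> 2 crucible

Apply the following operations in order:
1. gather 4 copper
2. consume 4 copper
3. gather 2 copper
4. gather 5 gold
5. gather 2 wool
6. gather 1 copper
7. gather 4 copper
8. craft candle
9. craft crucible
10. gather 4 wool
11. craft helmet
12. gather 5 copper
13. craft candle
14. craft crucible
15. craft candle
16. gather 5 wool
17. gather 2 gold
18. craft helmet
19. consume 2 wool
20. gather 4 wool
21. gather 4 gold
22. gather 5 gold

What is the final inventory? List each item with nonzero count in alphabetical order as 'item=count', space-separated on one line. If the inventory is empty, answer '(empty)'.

Answer: candle=1 crucible=4 gold=12 helmet=6 wool=5

Derivation:
After 1 (gather 4 copper): copper=4
After 2 (consume 4 copper): (empty)
After 3 (gather 2 copper): copper=2
After 4 (gather 5 gold): copper=2 gold=5
After 5 (gather 2 wool): copper=2 gold=5 wool=2
After 6 (gather 1 copper): copper=3 gold=5 wool=2
After 7 (gather 4 copper): copper=7 gold=5 wool=2
After 8 (craft candle): candle=1 copper=3 gold=5 wool=2
After 9 (craft crucible): copper=3 crucible=2 gold=5 wool=2
After 10 (gather 4 wool): copper=3 crucible=2 gold=5 wool=6
After 11 (craft helmet): copper=3 crucible=2 gold=3 helmet=3 wool=2
After 12 (gather 5 copper): copper=8 crucible=2 gold=3 helmet=3 wool=2
After 13 (craft candle): candle=1 copper=4 crucible=2 gold=3 helmet=3 wool=2
After 14 (craft crucible): copper=4 crucible=4 gold=3 helmet=3 wool=2
After 15 (craft candle): candle=1 crucible=4 gold=3 helmet=3 wool=2
After 16 (gather 5 wool): candle=1 crucible=4 gold=3 helmet=3 wool=7
After 17 (gather 2 gold): candle=1 crucible=4 gold=5 helmet=3 wool=7
After 18 (craft helmet): candle=1 crucible=4 gold=3 helmet=6 wool=3
After 19 (consume 2 wool): candle=1 crucible=4 gold=3 helmet=6 wool=1
After 20 (gather 4 wool): candle=1 crucible=4 gold=3 helmet=6 wool=5
After 21 (gather 4 gold): candle=1 crucible=4 gold=7 helmet=6 wool=5
After 22 (gather 5 gold): candle=1 crucible=4 gold=12 helmet=6 wool=5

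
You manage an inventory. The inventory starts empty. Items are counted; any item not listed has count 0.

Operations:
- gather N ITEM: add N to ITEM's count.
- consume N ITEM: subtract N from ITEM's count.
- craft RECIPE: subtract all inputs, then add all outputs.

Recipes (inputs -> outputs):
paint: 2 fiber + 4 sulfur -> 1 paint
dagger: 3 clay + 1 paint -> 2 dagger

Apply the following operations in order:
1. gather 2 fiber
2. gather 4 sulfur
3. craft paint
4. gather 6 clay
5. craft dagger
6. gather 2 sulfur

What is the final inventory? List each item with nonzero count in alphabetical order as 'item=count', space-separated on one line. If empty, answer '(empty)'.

Answer: clay=3 dagger=2 sulfur=2

Derivation:
After 1 (gather 2 fiber): fiber=2
After 2 (gather 4 sulfur): fiber=2 sulfur=4
After 3 (craft paint): paint=1
After 4 (gather 6 clay): clay=6 paint=1
After 5 (craft dagger): clay=3 dagger=2
After 6 (gather 2 sulfur): clay=3 dagger=2 sulfur=2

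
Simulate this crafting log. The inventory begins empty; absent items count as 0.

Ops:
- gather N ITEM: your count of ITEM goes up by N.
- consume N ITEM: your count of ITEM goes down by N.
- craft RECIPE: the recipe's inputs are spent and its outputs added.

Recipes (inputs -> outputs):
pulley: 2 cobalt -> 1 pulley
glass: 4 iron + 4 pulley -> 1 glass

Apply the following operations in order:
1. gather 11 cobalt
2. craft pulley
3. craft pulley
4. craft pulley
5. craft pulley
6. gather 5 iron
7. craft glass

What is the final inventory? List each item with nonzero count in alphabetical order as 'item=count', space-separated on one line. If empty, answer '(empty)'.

After 1 (gather 11 cobalt): cobalt=11
After 2 (craft pulley): cobalt=9 pulley=1
After 3 (craft pulley): cobalt=7 pulley=2
After 4 (craft pulley): cobalt=5 pulley=3
After 5 (craft pulley): cobalt=3 pulley=4
After 6 (gather 5 iron): cobalt=3 iron=5 pulley=4
After 7 (craft glass): cobalt=3 glass=1 iron=1

Answer: cobalt=3 glass=1 iron=1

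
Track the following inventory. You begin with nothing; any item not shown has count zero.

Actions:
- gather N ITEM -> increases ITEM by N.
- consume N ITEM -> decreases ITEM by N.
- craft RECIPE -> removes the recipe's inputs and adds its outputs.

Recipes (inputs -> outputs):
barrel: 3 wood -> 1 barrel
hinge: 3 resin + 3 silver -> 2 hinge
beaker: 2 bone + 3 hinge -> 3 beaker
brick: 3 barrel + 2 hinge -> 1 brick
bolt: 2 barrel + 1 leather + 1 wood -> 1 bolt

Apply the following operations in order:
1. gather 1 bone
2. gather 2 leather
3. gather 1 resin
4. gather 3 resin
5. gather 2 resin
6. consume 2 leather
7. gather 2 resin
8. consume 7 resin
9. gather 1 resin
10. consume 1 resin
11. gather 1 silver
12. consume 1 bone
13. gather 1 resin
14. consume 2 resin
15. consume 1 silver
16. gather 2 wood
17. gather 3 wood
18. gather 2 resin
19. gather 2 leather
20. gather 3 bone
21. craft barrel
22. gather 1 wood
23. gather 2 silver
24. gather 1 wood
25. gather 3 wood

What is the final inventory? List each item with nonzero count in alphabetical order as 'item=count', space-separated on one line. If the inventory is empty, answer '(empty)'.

After 1 (gather 1 bone): bone=1
After 2 (gather 2 leather): bone=1 leather=2
After 3 (gather 1 resin): bone=1 leather=2 resin=1
After 4 (gather 3 resin): bone=1 leather=2 resin=4
After 5 (gather 2 resin): bone=1 leather=2 resin=6
After 6 (consume 2 leather): bone=1 resin=6
After 7 (gather 2 resin): bone=1 resin=8
After 8 (consume 7 resin): bone=1 resin=1
After 9 (gather 1 resin): bone=1 resin=2
After 10 (consume 1 resin): bone=1 resin=1
After 11 (gather 1 silver): bone=1 resin=1 silver=1
After 12 (consume 1 bone): resin=1 silver=1
After 13 (gather 1 resin): resin=2 silver=1
After 14 (consume 2 resin): silver=1
After 15 (consume 1 silver): (empty)
After 16 (gather 2 wood): wood=2
After 17 (gather 3 wood): wood=5
After 18 (gather 2 resin): resin=2 wood=5
After 19 (gather 2 leather): leather=2 resin=2 wood=5
After 20 (gather 3 bone): bone=3 leather=2 resin=2 wood=5
After 21 (craft barrel): barrel=1 bone=3 leather=2 resin=2 wood=2
After 22 (gather 1 wood): barrel=1 bone=3 leather=2 resin=2 wood=3
After 23 (gather 2 silver): barrel=1 bone=3 leather=2 resin=2 silver=2 wood=3
After 24 (gather 1 wood): barrel=1 bone=3 leather=2 resin=2 silver=2 wood=4
After 25 (gather 3 wood): barrel=1 bone=3 leather=2 resin=2 silver=2 wood=7

Answer: barrel=1 bone=3 leather=2 resin=2 silver=2 wood=7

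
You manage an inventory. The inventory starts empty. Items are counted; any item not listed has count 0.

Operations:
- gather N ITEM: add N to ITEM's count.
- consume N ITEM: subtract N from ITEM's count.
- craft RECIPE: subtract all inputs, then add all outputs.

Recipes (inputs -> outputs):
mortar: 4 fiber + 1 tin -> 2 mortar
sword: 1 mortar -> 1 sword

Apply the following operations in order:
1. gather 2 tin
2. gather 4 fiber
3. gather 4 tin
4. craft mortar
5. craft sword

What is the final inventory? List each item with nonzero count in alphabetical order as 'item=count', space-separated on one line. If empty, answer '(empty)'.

Answer: mortar=1 sword=1 tin=5

Derivation:
After 1 (gather 2 tin): tin=2
After 2 (gather 4 fiber): fiber=4 tin=2
After 3 (gather 4 tin): fiber=4 tin=6
After 4 (craft mortar): mortar=2 tin=5
After 5 (craft sword): mortar=1 sword=1 tin=5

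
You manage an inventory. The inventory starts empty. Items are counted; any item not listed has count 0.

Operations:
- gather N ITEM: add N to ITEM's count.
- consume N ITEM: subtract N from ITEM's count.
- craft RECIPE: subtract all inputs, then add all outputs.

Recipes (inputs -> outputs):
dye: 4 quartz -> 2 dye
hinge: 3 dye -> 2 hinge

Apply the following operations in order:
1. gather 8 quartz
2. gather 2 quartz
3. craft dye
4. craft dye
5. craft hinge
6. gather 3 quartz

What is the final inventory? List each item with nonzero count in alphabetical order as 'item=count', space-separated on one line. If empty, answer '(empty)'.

After 1 (gather 8 quartz): quartz=8
After 2 (gather 2 quartz): quartz=10
After 3 (craft dye): dye=2 quartz=6
After 4 (craft dye): dye=4 quartz=2
After 5 (craft hinge): dye=1 hinge=2 quartz=2
After 6 (gather 3 quartz): dye=1 hinge=2 quartz=5

Answer: dye=1 hinge=2 quartz=5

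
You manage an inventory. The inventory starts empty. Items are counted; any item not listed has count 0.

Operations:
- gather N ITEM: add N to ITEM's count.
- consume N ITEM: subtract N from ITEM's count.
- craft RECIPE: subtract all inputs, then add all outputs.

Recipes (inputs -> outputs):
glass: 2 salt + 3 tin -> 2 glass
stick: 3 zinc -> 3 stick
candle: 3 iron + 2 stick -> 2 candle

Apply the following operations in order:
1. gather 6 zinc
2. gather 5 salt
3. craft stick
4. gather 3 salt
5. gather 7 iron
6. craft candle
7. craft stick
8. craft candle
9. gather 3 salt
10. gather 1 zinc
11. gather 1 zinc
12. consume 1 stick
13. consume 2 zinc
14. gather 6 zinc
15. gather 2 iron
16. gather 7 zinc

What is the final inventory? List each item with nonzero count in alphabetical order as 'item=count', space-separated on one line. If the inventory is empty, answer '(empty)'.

After 1 (gather 6 zinc): zinc=6
After 2 (gather 5 salt): salt=5 zinc=6
After 3 (craft stick): salt=5 stick=3 zinc=3
After 4 (gather 3 salt): salt=8 stick=3 zinc=3
After 5 (gather 7 iron): iron=7 salt=8 stick=3 zinc=3
After 6 (craft candle): candle=2 iron=4 salt=8 stick=1 zinc=3
After 7 (craft stick): candle=2 iron=4 salt=8 stick=4
After 8 (craft candle): candle=4 iron=1 salt=8 stick=2
After 9 (gather 3 salt): candle=4 iron=1 salt=11 stick=2
After 10 (gather 1 zinc): candle=4 iron=1 salt=11 stick=2 zinc=1
After 11 (gather 1 zinc): candle=4 iron=1 salt=11 stick=2 zinc=2
After 12 (consume 1 stick): candle=4 iron=1 salt=11 stick=1 zinc=2
After 13 (consume 2 zinc): candle=4 iron=1 salt=11 stick=1
After 14 (gather 6 zinc): candle=4 iron=1 salt=11 stick=1 zinc=6
After 15 (gather 2 iron): candle=4 iron=3 salt=11 stick=1 zinc=6
After 16 (gather 7 zinc): candle=4 iron=3 salt=11 stick=1 zinc=13

Answer: candle=4 iron=3 salt=11 stick=1 zinc=13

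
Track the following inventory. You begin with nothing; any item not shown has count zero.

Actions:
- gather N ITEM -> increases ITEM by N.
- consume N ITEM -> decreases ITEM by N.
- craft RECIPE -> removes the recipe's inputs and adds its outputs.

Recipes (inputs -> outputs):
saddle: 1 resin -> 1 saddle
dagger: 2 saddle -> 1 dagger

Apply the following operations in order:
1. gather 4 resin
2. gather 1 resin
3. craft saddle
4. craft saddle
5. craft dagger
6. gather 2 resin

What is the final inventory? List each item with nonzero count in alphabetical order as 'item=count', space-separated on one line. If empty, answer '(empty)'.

Answer: dagger=1 resin=5

Derivation:
After 1 (gather 4 resin): resin=4
After 2 (gather 1 resin): resin=5
After 3 (craft saddle): resin=4 saddle=1
After 4 (craft saddle): resin=3 saddle=2
After 5 (craft dagger): dagger=1 resin=3
After 6 (gather 2 resin): dagger=1 resin=5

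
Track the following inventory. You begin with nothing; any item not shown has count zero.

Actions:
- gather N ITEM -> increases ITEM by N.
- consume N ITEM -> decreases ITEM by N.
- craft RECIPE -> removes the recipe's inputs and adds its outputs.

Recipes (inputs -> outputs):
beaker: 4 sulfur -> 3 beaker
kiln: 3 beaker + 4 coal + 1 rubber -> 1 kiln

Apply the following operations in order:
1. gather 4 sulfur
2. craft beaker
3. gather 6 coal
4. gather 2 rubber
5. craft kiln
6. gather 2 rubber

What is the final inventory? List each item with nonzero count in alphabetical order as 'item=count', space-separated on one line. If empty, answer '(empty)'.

Answer: coal=2 kiln=1 rubber=3

Derivation:
After 1 (gather 4 sulfur): sulfur=4
After 2 (craft beaker): beaker=3
After 3 (gather 6 coal): beaker=3 coal=6
After 4 (gather 2 rubber): beaker=3 coal=6 rubber=2
After 5 (craft kiln): coal=2 kiln=1 rubber=1
After 6 (gather 2 rubber): coal=2 kiln=1 rubber=3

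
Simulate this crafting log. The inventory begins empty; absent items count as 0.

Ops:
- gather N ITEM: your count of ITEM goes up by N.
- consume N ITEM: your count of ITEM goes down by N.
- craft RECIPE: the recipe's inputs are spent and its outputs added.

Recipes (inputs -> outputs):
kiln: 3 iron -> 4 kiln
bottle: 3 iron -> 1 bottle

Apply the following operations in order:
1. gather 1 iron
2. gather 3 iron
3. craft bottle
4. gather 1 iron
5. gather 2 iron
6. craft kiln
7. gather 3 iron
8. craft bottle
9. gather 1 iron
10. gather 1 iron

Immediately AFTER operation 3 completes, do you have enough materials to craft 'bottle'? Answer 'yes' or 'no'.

Answer: no

Derivation:
After 1 (gather 1 iron): iron=1
After 2 (gather 3 iron): iron=4
After 3 (craft bottle): bottle=1 iron=1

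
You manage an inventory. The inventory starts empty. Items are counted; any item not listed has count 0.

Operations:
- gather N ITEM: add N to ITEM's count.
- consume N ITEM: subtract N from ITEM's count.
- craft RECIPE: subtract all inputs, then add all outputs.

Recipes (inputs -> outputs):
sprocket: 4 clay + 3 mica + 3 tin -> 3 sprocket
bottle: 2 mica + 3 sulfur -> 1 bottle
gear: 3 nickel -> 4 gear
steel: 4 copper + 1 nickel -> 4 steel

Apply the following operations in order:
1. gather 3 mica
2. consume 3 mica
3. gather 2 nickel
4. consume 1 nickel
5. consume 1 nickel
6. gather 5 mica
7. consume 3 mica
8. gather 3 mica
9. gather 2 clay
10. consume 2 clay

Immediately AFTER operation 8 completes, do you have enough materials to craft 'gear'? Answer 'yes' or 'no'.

After 1 (gather 3 mica): mica=3
After 2 (consume 3 mica): (empty)
After 3 (gather 2 nickel): nickel=2
After 4 (consume 1 nickel): nickel=1
After 5 (consume 1 nickel): (empty)
After 6 (gather 5 mica): mica=5
After 7 (consume 3 mica): mica=2
After 8 (gather 3 mica): mica=5

Answer: no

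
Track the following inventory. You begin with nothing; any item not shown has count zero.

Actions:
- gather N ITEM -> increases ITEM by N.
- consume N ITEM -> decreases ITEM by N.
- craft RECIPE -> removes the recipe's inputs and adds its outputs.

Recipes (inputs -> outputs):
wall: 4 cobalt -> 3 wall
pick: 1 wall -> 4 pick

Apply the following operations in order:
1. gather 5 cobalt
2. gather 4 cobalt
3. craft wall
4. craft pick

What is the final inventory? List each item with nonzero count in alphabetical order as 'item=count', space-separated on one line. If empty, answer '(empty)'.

After 1 (gather 5 cobalt): cobalt=5
After 2 (gather 4 cobalt): cobalt=9
After 3 (craft wall): cobalt=5 wall=3
After 4 (craft pick): cobalt=5 pick=4 wall=2

Answer: cobalt=5 pick=4 wall=2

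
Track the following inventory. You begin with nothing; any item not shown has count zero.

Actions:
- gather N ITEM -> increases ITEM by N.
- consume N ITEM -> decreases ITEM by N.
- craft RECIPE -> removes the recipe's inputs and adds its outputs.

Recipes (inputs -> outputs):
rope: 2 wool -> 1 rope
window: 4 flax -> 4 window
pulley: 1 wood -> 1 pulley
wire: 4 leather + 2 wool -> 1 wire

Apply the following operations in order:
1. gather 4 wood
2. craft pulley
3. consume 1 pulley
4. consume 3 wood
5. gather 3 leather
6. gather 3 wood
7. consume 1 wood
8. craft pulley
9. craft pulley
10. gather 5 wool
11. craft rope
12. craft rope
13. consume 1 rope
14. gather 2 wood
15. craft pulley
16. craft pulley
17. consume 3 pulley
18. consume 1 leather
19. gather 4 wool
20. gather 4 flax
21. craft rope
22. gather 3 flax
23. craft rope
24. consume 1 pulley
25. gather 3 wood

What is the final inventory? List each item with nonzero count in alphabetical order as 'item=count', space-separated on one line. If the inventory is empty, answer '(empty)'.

After 1 (gather 4 wood): wood=4
After 2 (craft pulley): pulley=1 wood=3
After 3 (consume 1 pulley): wood=3
After 4 (consume 3 wood): (empty)
After 5 (gather 3 leather): leather=3
After 6 (gather 3 wood): leather=3 wood=3
After 7 (consume 1 wood): leather=3 wood=2
After 8 (craft pulley): leather=3 pulley=1 wood=1
After 9 (craft pulley): leather=3 pulley=2
After 10 (gather 5 wool): leather=3 pulley=2 wool=5
After 11 (craft rope): leather=3 pulley=2 rope=1 wool=3
After 12 (craft rope): leather=3 pulley=2 rope=2 wool=1
After 13 (consume 1 rope): leather=3 pulley=2 rope=1 wool=1
After 14 (gather 2 wood): leather=3 pulley=2 rope=1 wood=2 wool=1
After 15 (craft pulley): leather=3 pulley=3 rope=1 wood=1 wool=1
After 16 (craft pulley): leather=3 pulley=4 rope=1 wool=1
After 17 (consume 3 pulley): leather=3 pulley=1 rope=1 wool=1
After 18 (consume 1 leather): leather=2 pulley=1 rope=1 wool=1
After 19 (gather 4 wool): leather=2 pulley=1 rope=1 wool=5
After 20 (gather 4 flax): flax=4 leather=2 pulley=1 rope=1 wool=5
After 21 (craft rope): flax=4 leather=2 pulley=1 rope=2 wool=3
After 22 (gather 3 flax): flax=7 leather=2 pulley=1 rope=2 wool=3
After 23 (craft rope): flax=7 leather=2 pulley=1 rope=3 wool=1
After 24 (consume 1 pulley): flax=7 leather=2 rope=3 wool=1
After 25 (gather 3 wood): flax=7 leather=2 rope=3 wood=3 wool=1

Answer: flax=7 leather=2 rope=3 wood=3 wool=1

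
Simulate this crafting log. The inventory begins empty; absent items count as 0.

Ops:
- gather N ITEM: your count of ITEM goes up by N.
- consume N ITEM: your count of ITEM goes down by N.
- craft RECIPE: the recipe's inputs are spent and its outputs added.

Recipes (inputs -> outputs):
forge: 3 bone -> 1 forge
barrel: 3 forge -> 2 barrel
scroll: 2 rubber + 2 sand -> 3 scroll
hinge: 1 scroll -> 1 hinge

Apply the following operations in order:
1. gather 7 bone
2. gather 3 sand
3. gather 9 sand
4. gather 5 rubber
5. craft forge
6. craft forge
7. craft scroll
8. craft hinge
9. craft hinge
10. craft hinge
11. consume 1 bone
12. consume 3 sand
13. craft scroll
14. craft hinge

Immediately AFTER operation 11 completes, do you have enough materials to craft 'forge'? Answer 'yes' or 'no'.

Answer: no

Derivation:
After 1 (gather 7 bone): bone=7
After 2 (gather 3 sand): bone=7 sand=3
After 3 (gather 9 sand): bone=7 sand=12
After 4 (gather 5 rubber): bone=7 rubber=5 sand=12
After 5 (craft forge): bone=4 forge=1 rubber=5 sand=12
After 6 (craft forge): bone=1 forge=2 rubber=5 sand=12
After 7 (craft scroll): bone=1 forge=2 rubber=3 sand=10 scroll=3
After 8 (craft hinge): bone=1 forge=2 hinge=1 rubber=3 sand=10 scroll=2
After 9 (craft hinge): bone=1 forge=2 hinge=2 rubber=3 sand=10 scroll=1
After 10 (craft hinge): bone=1 forge=2 hinge=3 rubber=3 sand=10
After 11 (consume 1 bone): forge=2 hinge=3 rubber=3 sand=10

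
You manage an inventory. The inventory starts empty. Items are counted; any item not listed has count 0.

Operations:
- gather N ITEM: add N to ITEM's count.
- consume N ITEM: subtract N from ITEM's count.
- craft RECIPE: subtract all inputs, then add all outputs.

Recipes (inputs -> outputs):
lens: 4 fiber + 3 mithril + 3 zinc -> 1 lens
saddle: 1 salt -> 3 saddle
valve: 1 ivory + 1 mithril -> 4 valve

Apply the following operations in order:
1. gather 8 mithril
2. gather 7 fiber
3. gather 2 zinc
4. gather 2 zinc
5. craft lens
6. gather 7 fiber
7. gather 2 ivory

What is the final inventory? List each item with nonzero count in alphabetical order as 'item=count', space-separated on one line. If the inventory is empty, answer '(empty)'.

Answer: fiber=10 ivory=2 lens=1 mithril=5 zinc=1

Derivation:
After 1 (gather 8 mithril): mithril=8
After 2 (gather 7 fiber): fiber=7 mithril=8
After 3 (gather 2 zinc): fiber=7 mithril=8 zinc=2
After 4 (gather 2 zinc): fiber=7 mithril=8 zinc=4
After 5 (craft lens): fiber=3 lens=1 mithril=5 zinc=1
After 6 (gather 7 fiber): fiber=10 lens=1 mithril=5 zinc=1
After 7 (gather 2 ivory): fiber=10 ivory=2 lens=1 mithril=5 zinc=1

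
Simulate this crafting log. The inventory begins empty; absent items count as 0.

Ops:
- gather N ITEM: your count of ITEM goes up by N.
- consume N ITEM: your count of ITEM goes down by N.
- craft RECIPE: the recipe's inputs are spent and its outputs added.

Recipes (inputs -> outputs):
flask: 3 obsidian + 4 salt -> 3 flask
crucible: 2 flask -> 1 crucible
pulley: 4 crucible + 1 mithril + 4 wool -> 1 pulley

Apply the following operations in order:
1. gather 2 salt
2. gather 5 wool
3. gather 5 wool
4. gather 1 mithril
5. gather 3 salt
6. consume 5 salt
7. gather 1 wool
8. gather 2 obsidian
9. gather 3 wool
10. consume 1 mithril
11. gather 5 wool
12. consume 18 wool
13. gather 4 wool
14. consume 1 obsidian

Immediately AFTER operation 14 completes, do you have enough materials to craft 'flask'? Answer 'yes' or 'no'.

After 1 (gather 2 salt): salt=2
After 2 (gather 5 wool): salt=2 wool=5
After 3 (gather 5 wool): salt=2 wool=10
After 4 (gather 1 mithril): mithril=1 salt=2 wool=10
After 5 (gather 3 salt): mithril=1 salt=5 wool=10
After 6 (consume 5 salt): mithril=1 wool=10
After 7 (gather 1 wool): mithril=1 wool=11
After 8 (gather 2 obsidian): mithril=1 obsidian=2 wool=11
After 9 (gather 3 wool): mithril=1 obsidian=2 wool=14
After 10 (consume 1 mithril): obsidian=2 wool=14
After 11 (gather 5 wool): obsidian=2 wool=19
After 12 (consume 18 wool): obsidian=2 wool=1
After 13 (gather 4 wool): obsidian=2 wool=5
After 14 (consume 1 obsidian): obsidian=1 wool=5

Answer: no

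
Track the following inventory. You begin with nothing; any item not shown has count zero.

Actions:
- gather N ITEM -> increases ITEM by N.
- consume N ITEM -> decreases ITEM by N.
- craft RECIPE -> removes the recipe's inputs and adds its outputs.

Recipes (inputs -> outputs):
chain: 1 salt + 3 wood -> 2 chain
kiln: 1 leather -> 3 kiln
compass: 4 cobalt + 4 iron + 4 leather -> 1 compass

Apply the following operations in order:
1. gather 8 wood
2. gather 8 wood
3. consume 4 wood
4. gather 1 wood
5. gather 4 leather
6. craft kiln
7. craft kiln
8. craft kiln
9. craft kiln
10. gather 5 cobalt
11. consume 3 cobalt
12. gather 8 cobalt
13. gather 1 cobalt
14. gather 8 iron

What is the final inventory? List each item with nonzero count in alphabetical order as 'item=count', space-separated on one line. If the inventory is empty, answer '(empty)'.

After 1 (gather 8 wood): wood=8
After 2 (gather 8 wood): wood=16
After 3 (consume 4 wood): wood=12
After 4 (gather 1 wood): wood=13
After 5 (gather 4 leather): leather=4 wood=13
After 6 (craft kiln): kiln=3 leather=3 wood=13
After 7 (craft kiln): kiln=6 leather=2 wood=13
After 8 (craft kiln): kiln=9 leather=1 wood=13
After 9 (craft kiln): kiln=12 wood=13
After 10 (gather 5 cobalt): cobalt=5 kiln=12 wood=13
After 11 (consume 3 cobalt): cobalt=2 kiln=12 wood=13
After 12 (gather 8 cobalt): cobalt=10 kiln=12 wood=13
After 13 (gather 1 cobalt): cobalt=11 kiln=12 wood=13
After 14 (gather 8 iron): cobalt=11 iron=8 kiln=12 wood=13

Answer: cobalt=11 iron=8 kiln=12 wood=13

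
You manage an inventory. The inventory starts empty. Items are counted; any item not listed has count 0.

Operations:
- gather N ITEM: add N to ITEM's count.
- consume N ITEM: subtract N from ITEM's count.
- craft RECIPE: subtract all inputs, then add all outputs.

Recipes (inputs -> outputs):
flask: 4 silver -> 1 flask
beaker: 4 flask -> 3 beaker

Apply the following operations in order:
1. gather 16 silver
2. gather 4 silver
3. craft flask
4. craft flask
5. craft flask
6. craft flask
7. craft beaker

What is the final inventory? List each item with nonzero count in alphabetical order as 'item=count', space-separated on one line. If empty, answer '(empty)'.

Answer: beaker=3 silver=4

Derivation:
After 1 (gather 16 silver): silver=16
After 2 (gather 4 silver): silver=20
After 3 (craft flask): flask=1 silver=16
After 4 (craft flask): flask=2 silver=12
After 5 (craft flask): flask=3 silver=8
After 6 (craft flask): flask=4 silver=4
After 7 (craft beaker): beaker=3 silver=4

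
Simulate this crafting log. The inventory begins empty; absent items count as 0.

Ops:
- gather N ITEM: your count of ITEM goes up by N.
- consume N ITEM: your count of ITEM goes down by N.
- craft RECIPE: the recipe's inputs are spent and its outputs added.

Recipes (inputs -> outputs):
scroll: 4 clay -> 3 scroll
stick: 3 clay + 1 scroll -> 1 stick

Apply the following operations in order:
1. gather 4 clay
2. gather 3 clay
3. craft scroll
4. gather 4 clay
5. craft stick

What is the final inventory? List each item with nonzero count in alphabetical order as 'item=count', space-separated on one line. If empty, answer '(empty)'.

Answer: clay=4 scroll=2 stick=1

Derivation:
After 1 (gather 4 clay): clay=4
After 2 (gather 3 clay): clay=7
After 3 (craft scroll): clay=3 scroll=3
After 4 (gather 4 clay): clay=7 scroll=3
After 5 (craft stick): clay=4 scroll=2 stick=1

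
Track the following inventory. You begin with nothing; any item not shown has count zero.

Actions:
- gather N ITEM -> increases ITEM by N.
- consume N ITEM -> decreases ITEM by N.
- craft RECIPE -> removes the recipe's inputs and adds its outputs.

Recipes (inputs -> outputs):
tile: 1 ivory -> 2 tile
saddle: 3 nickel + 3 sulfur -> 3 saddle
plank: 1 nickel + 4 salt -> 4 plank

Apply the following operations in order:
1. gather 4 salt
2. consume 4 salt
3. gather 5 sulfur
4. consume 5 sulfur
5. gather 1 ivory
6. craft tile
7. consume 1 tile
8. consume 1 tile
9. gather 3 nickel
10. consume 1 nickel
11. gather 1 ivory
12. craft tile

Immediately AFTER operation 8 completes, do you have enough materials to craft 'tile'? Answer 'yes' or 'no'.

After 1 (gather 4 salt): salt=4
After 2 (consume 4 salt): (empty)
After 3 (gather 5 sulfur): sulfur=5
After 4 (consume 5 sulfur): (empty)
After 5 (gather 1 ivory): ivory=1
After 6 (craft tile): tile=2
After 7 (consume 1 tile): tile=1
After 8 (consume 1 tile): (empty)

Answer: no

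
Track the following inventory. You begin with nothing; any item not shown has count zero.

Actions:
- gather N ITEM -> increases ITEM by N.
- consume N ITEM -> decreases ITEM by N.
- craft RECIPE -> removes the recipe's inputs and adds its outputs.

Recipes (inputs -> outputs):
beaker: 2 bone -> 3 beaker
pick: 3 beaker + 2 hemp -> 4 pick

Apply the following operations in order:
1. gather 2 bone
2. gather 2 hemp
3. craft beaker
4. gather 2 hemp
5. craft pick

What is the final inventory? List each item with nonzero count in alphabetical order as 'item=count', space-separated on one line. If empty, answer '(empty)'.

After 1 (gather 2 bone): bone=2
After 2 (gather 2 hemp): bone=2 hemp=2
After 3 (craft beaker): beaker=3 hemp=2
After 4 (gather 2 hemp): beaker=3 hemp=4
After 5 (craft pick): hemp=2 pick=4

Answer: hemp=2 pick=4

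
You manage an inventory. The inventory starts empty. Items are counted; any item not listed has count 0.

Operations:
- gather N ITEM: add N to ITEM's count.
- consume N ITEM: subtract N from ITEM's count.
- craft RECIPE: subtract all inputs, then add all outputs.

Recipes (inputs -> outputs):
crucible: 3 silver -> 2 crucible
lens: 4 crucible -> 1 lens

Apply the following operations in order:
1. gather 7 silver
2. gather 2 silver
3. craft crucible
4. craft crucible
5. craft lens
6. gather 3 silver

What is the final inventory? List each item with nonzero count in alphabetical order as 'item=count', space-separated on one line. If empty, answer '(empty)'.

After 1 (gather 7 silver): silver=7
After 2 (gather 2 silver): silver=9
After 3 (craft crucible): crucible=2 silver=6
After 4 (craft crucible): crucible=4 silver=3
After 5 (craft lens): lens=1 silver=3
After 6 (gather 3 silver): lens=1 silver=6

Answer: lens=1 silver=6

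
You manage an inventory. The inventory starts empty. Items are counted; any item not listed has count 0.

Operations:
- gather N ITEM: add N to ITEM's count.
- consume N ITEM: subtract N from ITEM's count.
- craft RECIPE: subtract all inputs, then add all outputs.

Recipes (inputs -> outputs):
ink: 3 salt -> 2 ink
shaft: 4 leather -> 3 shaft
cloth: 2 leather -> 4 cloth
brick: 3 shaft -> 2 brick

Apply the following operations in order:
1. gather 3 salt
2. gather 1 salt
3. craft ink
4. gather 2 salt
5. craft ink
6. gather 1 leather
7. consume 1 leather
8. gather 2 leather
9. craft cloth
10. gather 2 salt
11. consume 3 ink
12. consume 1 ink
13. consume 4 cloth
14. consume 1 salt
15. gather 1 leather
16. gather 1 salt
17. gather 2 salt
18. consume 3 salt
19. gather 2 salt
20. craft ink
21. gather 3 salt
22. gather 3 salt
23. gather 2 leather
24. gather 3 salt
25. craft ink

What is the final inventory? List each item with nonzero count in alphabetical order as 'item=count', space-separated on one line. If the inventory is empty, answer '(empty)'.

After 1 (gather 3 salt): salt=3
After 2 (gather 1 salt): salt=4
After 3 (craft ink): ink=2 salt=1
After 4 (gather 2 salt): ink=2 salt=3
After 5 (craft ink): ink=4
After 6 (gather 1 leather): ink=4 leather=1
After 7 (consume 1 leather): ink=4
After 8 (gather 2 leather): ink=4 leather=2
After 9 (craft cloth): cloth=4 ink=4
After 10 (gather 2 salt): cloth=4 ink=4 salt=2
After 11 (consume 3 ink): cloth=4 ink=1 salt=2
After 12 (consume 1 ink): cloth=4 salt=2
After 13 (consume 4 cloth): salt=2
After 14 (consume 1 salt): salt=1
After 15 (gather 1 leather): leather=1 salt=1
After 16 (gather 1 salt): leather=1 salt=2
After 17 (gather 2 salt): leather=1 salt=4
After 18 (consume 3 salt): leather=1 salt=1
After 19 (gather 2 salt): leather=1 salt=3
After 20 (craft ink): ink=2 leather=1
After 21 (gather 3 salt): ink=2 leather=1 salt=3
After 22 (gather 3 salt): ink=2 leather=1 salt=6
After 23 (gather 2 leather): ink=2 leather=3 salt=6
After 24 (gather 3 salt): ink=2 leather=3 salt=9
After 25 (craft ink): ink=4 leather=3 salt=6

Answer: ink=4 leather=3 salt=6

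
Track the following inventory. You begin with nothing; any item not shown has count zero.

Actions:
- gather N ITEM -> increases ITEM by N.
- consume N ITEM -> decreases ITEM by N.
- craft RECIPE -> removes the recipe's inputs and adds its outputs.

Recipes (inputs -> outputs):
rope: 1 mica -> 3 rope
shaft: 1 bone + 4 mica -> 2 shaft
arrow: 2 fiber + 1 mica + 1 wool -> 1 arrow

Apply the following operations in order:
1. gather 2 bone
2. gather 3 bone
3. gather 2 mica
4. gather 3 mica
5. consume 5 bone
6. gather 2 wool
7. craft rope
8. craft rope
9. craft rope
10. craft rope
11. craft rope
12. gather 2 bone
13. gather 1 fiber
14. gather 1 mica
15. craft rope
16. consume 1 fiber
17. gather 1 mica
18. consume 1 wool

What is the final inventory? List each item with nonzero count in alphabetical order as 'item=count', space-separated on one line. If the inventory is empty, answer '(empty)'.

Answer: bone=2 mica=1 rope=18 wool=1

Derivation:
After 1 (gather 2 bone): bone=2
After 2 (gather 3 bone): bone=5
After 3 (gather 2 mica): bone=5 mica=2
After 4 (gather 3 mica): bone=5 mica=5
After 5 (consume 5 bone): mica=5
After 6 (gather 2 wool): mica=5 wool=2
After 7 (craft rope): mica=4 rope=3 wool=2
After 8 (craft rope): mica=3 rope=6 wool=2
After 9 (craft rope): mica=2 rope=9 wool=2
After 10 (craft rope): mica=1 rope=12 wool=2
After 11 (craft rope): rope=15 wool=2
After 12 (gather 2 bone): bone=2 rope=15 wool=2
After 13 (gather 1 fiber): bone=2 fiber=1 rope=15 wool=2
After 14 (gather 1 mica): bone=2 fiber=1 mica=1 rope=15 wool=2
After 15 (craft rope): bone=2 fiber=1 rope=18 wool=2
After 16 (consume 1 fiber): bone=2 rope=18 wool=2
After 17 (gather 1 mica): bone=2 mica=1 rope=18 wool=2
After 18 (consume 1 wool): bone=2 mica=1 rope=18 wool=1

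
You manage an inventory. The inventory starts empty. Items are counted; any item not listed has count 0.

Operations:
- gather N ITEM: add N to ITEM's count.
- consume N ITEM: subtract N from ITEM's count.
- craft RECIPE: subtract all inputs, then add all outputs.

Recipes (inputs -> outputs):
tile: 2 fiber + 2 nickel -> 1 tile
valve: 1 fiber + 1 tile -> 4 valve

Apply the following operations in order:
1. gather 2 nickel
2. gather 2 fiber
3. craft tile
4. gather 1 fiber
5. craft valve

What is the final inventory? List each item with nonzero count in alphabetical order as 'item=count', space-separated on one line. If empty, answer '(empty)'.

Answer: valve=4

Derivation:
After 1 (gather 2 nickel): nickel=2
After 2 (gather 2 fiber): fiber=2 nickel=2
After 3 (craft tile): tile=1
After 4 (gather 1 fiber): fiber=1 tile=1
After 5 (craft valve): valve=4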